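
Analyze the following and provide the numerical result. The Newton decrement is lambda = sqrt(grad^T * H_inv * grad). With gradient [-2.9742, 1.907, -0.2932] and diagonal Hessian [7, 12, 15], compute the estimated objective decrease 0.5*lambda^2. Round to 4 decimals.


Step 1: H is diagonal, so H^(-1) * g = [-0.4249, 0.1589, -0.0195].
Step 2: g^T H^(-1) g = sum_i g_i^2 / H_ii
  = (-2.9742)^2/7 + (1.907)^2/12 + (-0.2932)^2/15
  = 1.2637 + 0.3031 + 0.0057 = 1.5725
Step 3: Objective decrease = 0.5 * g^T H^(-1) g = 0.7862


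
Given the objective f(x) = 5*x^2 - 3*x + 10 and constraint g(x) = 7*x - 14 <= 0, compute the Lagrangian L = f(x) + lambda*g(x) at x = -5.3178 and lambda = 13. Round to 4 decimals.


Step 1: Evaluate f(x).
f(-5.3178) = 5*(-5.3178)^2 - 3*(-5.3178) + 10 = 167.3484
Step 2: Evaluate g(x).
g(-5.3178) = 7*-5.3178 - 14 = -51.2246
Step 3: Compute Lagrangian.
L = 167.3484 + 13*-51.2246 = -498.5714


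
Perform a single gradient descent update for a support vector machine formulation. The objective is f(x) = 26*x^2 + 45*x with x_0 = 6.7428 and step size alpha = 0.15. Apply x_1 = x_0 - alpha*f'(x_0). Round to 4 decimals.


We compute the gradient at x_0 and apply the update.
f'(x) = 52*x + 45
f'(6.7428) = 52*6.7428 + 45 = 395.6256
x_1 = 6.7428 - 0.15*395.6256 = -52.601


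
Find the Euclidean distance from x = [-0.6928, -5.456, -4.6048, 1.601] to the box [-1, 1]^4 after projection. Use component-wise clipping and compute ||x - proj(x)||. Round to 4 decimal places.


Project each component onto [-1, 1].
clip(-0.6928) = -0.6928, clip(-5.456) = -1.0, clip(-4.6048) = -1.0, clip(1.601) = 1.0
Projection = [-0.6928, -1.0, -1.0, 1.0]
Squared diffs: [0.0, 19.8559, 12.9946, 0.3612]
Distance = sqrt(33.2117) = 5.763


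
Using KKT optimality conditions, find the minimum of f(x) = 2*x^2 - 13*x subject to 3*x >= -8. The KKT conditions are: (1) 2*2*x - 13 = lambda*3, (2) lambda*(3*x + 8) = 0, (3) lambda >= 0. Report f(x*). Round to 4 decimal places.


Step 1: Try lambda = 0 (constraint inactive).
Stationarity: 2*2*x - 13 = 0
x* = 13/(2*2) = 3.25
Check constraint: 3*3.25 = 9.75 >= -8 -- satisfied.
Step 2: Compute optimal value.
f(x*) = 2*3.25^2 - 13*3.25 = -21.125


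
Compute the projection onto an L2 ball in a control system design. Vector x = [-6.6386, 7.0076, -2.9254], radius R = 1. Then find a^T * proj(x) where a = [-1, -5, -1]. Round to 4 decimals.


Step 1: Compute ||x|| (intermediates to 6 decimals).
||x|| = sqrt((-6.6386)^2 + 7.0076^2 + (-2.9254)^2) = 10.086398
Step 2: Project.
Since ||x|| > R, scale = R/||x|| = 1/10.086398 = 0.099143, proj(x) = scale * x
proj(x) = [-0.658171, 0.694754, -0.290033]
Step 3: Dot product.
a^T * proj(x) = -1*(-0.658171) - 5*0.694754 - 1*(-0.290033) = -2.5256


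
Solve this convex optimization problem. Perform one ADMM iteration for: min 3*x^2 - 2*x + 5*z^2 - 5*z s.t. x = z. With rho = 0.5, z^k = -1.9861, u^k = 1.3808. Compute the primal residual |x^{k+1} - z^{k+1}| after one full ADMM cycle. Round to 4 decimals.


ADMM iteration with rho = 0.5, z^k = -1.9861, u^k = 1.3808
Step 1: x-update.
Minimize 3*x^2 - 2*x + (0.5/2)*(x + 1.9861 + 1.3808)^2
FOC: (2*3 + 0.5)*x = 2 + 0.5*(-1.9861 - 1.3808)
x^{k+1} = 0.0487
Step 2: z-update.
Minimize 5*z^2 - 5*z + (0.5/2)*(0.0487 - z + 1.3808)^2
FOC: (2*5 + 0.5)*z = 5 + 0.5*(0.0487 + 1.3808)
z^{k+1} = 0.5443
Step 3: u-update.
u^{k+1} = 1.3808 + 0.0487 - 0.5443 = 0.8852
Step 4: Primal residual = |0.0487 - 0.5443| = 0.4956


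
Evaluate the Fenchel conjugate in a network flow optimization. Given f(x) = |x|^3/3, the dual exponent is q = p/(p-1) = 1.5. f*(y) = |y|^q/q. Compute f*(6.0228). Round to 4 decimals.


The conjugate exponent q satisfies 1/p + 1/q = 1.
p = 3, so q = 3/(3 - 1) = 1.5
|y|^q = 6.0228^1.5 = 14.7808
f*(6.0228) = 14.7808 / 1.5 = 9.8539


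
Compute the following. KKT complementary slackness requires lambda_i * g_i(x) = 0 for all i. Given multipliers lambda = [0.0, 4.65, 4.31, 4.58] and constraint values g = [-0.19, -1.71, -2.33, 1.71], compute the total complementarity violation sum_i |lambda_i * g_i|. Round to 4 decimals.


KKT complementary slackness check:
lambda_1 * g_1 = 0.0 * -0.19 = -0.0
lambda_2 * g_2 = 4.65 * -1.71 = -7.9515
lambda_3 * g_3 = 4.31 * -2.33 = -10.0423
lambda_4 * g_4 = 4.58 * 1.71 = 7.8318
Total violation = 0.0 + 7.9515 + 10.0423 + 7.8318 = 25.8256


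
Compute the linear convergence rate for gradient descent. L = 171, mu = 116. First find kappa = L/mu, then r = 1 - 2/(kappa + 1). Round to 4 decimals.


Step 1: Compute the condition number.
kappa = L/mu = 171/116 = 1.4741
Step 2: Compute the convergence rate.
r = 1 - 2/(kappa + 1) = 1 - 2*mu/(L + mu) = (L - mu)/(L + mu) = 55/287 = 0.1916


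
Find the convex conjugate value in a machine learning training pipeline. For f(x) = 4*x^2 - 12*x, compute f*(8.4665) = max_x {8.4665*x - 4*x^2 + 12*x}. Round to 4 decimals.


f*(y) = sup_x {y*x - a*x^2 - b*x} = sup_x {(y-b)*x - a*x^2}
FOC: (y - b) - 2a*x = 0 => x* = (y - b)/(2a)
x* = (8.4665 + 12)/(2*4) = 2.5583
f*(8.4665) = (y-b)^2/(4a) = (8.4665 + 12)^2/(4*4)
= 418.8776/16 = 26.1799


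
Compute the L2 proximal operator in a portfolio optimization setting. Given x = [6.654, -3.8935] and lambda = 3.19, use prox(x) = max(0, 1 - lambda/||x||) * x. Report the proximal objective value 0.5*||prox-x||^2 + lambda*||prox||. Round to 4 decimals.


Step 1: Compute ||x||.
||x|| = 7.7094
Step 2: Compute scaling factor.
scale = max(0, 1 - 3.19/7.7094) = 0.5862
Step 3: prox(x) = [3.9007, -2.2824]
||prox(x)|| = 4.5194
Step 4: Proximal objective.
0.5*||prox-x||^2 = 5.0881
lambda*||prox|| = 14.4169
Total = 19.505


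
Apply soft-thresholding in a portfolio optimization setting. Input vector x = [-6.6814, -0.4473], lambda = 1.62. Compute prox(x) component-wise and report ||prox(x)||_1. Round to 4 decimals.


Soft-thresholding with lambda = 1.62:
prox(-6.6814) = sign(-6.6814)*max(|-6.6814| - 1.62, 0) = -5.0614
prox(-0.4473) = sign(-0.4473)*max(|-0.4473| - 1.62, 0) = 0.0
prox(x) = [-5.0614, 0.0]
||prox(x)||_1 = 5.0614 + 0.0 = 5.0614


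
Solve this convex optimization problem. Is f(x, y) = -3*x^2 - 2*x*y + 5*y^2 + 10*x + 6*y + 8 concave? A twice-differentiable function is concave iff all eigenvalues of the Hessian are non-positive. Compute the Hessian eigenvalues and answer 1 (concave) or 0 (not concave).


The Hessian of f(x,y) = -3*x^2 - 2*x*y + 5*y^2 + 10*x + 6*y + 8 is:
H = [[-6, -2], [-2, 10]]
Trace = -6 + 10 = 4
Determinant = -6*10 - (-2)^2 = -64
Discriminant = (4)^2 - 4*-64 = 272.0
Eigenvalues: lambda_1 = -6.2462, lambda_2 = 10.2462
The function is not concave.

0


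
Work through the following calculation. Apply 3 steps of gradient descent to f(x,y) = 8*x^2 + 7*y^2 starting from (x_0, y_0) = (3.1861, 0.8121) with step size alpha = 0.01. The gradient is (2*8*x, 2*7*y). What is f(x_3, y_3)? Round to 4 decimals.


Gradient descent on f(x,y) = 8*x^2 + 7*y^2.
Starting point: (3.1861, 0.8121), alpha = 0.01
Step 1: grad_x = 2*8*3.1861 = 50.9776, grad_y = 2*7*0.8121 = 11.3694
  x_1 = 3.1861 - 0.01*50.9776 = 2.6763
  y_1 = 0.8121 - 0.01*11.3694 = 0.6984
Step 2: grad_x = 2*8*2.6763 = 42.8212, grad_y = 2*7*0.6984 = 9.7777
  x_2 = 2.6763 - 0.01*42.8212 = 2.2481
  y_2 = 0.6984 - 0.01*9.7777 = 0.6006
Step 3: grad_x = 2*8*2.2481 = 35.9698, grad_y = 2*7*0.6006 = 8.4088
  x_3 = 2.2481 - 0.01*35.9698 = 1.8884
  y_3 = 0.6006 - 0.01*8.4088 = 0.5165
f(1.8884, 0.5165) = 8*1.8884^2 + 7*0.5165^2 = 30.3966


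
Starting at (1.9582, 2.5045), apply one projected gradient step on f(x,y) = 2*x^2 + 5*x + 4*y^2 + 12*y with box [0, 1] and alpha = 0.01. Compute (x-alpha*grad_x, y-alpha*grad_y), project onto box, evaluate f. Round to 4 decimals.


Step 1: Compute gradient at (1.9582, 2.5045).
grad_x = 2*2*1.9582 + 5 = 12.8328
grad_y = 2*4*2.5045 + 12 = 32.036
Step 2: Gradient step.
x_raw = 1.9582 - 0.01*12.8328 = 1.8299
y_raw = 2.5045 - 0.01*32.036 = 2.1841
Step 3: Project onto [0, 1].
x_proj = clip(1.8299) = 1.0
y_proj = clip(2.1841) = 1.0
Step 4: Evaluate f.
f(1.0, 1.0) = 23.0


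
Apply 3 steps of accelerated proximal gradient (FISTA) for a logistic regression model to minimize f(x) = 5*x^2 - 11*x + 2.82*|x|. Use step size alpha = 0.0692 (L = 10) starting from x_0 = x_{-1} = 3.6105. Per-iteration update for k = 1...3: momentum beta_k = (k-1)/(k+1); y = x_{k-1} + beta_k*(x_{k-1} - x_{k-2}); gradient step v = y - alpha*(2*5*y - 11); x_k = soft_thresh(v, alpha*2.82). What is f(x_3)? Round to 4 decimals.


FISTA on f(x) = 5*x^2 - 11*x + 2.82*|x|
L = 10, alpha = 0.0692
Iteration 1: beta = 0.0, y = 3.6105 + 0.0*(3.6105 - 3.6105) = 3.6105
  grad(y) = 25.105, v = y - alpha*grad = 1.8732
  prox(v) = soft_thresh(1.8732, 0.1951) = 1.6781
Iteration 2: beta = 0.3333, y = 1.6781 + 0.3333*(1.6781 - 3.6105) = 1.034
  grad(y) = -0.6605, v = y - alpha*grad = 1.0797
  prox(v) = soft_thresh(1.0797, 0.1951) = 0.8845
Iteration 3: beta = 0.5, y = 0.8845 + 0.5*(0.8845 - 1.6781) = 0.4877
  grad(y) = -6.1227, v = y - alpha*grad = 0.9114
  prox(v) = soft_thresh(0.9114, 0.1951) = 0.7163
f(x_3) = 5*0.7163^2 - 11*0.7163 + 2.82*|0.7163| = -3.2939


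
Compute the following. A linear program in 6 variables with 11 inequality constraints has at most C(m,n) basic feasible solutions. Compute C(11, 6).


Each vertex corresponds to some choice of n active constraints out of m, so the number of vertices is at most C(m, n) = m! / (n!(m-n)!).
m = 11, n = 6
Numerator: 11 * 10 * 9 * 8 * 7 * 6
Denominator: 6! = 720
C(11, 6) = 462


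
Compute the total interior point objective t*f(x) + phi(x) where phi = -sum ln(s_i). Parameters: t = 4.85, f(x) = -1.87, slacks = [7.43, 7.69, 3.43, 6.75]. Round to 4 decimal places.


Step 1: Compute log-barrier.
ln values: [2.0055, 2.0399, 1.2326, 1.9095]
phi = -(2.0055 + 2.0399 + 1.2326 + 1.9095) = -7.1875
Step 2: Compute augmented objective.
t*f(x) = 4.85*-1.87 = -9.0695
Total = -9.0695 - 7.1875 = -16.257


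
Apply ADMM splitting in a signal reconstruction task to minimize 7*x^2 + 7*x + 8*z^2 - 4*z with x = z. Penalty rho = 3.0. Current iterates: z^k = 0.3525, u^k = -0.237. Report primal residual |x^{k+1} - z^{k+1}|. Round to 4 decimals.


ADMM iteration with rho = 3.0, z^k = 0.3525, u^k = -0.237
Step 1: x-update.
Minimize 7*x^2 + 7*x + (3.0/2)*(x - 0.3525 - 0.237)^2
FOC: (2*7 + 3.0)*x = -7 + 3.0*(0.3525 + 0.237)
x^{k+1} = -0.3077
Step 2: z-update.
Minimize 8*z^2 - 4*z + (3.0/2)*(-0.3077 - z - 0.237)^2
FOC: (2*8 + 3.0)*z = 4 + 3.0*(-0.3077 - 0.237)
z^{k+1} = 0.1245
Step 3: u-update.
u^{k+1} = -0.237 - 0.3077 - 0.1245 = -0.6693
Step 4: Primal residual = |-0.3077 - 0.1245| = 0.4323


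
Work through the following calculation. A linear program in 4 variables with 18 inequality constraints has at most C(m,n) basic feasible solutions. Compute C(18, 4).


Each vertex corresponds to some choice of n active constraints out of m, so the number of vertices is at most C(m, n) = m! / (n!(m-n)!).
m = 18, n = 4
Numerator: 18 * 17 * 16 * 15
Denominator: 4! = 24
C(18, 4) = 3060


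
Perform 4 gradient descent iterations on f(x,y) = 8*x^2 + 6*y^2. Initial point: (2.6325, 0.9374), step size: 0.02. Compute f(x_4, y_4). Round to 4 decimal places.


Gradient descent on f(x,y) = 8*x^2 + 6*y^2.
Starting point: (2.6325, 0.9374), alpha = 0.02
Step 1: grad_x = 2*8*2.6325 = 42.12, grad_y = 2*6*0.9374 = 11.2488
  x_1 = 2.6325 - 0.02*42.12 = 1.7901
  y_1 = 0.9374 - 0.02*11.2488 = 0.7124
Step 2: grad_x = 2*8*1.7901 = 28.6416, grad_y = 2*6*0.7124 = 8.5491
  x_2 = 1.7901 - 0.02*28.6416 = 1.2173
  y_2 = 0.7124 - 0.02*8.5491 = 0.5414
Step 3: grad_x = 2*8*1.2173 = 19.4763, grad_y = 2*6*0.5414 = 6.4973
  x_3 = 1.2173 - 0.02*19.4763 = 0.8277
  y_3 = 0.5414 - 0.02*6.4973 = 0.4115
Step 4: grad_x = 2*8*0.8277 = 13.2439, grad_y = 2*6*0.4115 = 4.938
  x_4 = 0.8277 - 0.02*13.2439 = 0.5629
  y_4 = 0.4115 - 0.02*4.938 = 0.3127
f(0.5629, 0.3127) = 8*0.5629^2 + 6*0.3127^2 = 3.1214


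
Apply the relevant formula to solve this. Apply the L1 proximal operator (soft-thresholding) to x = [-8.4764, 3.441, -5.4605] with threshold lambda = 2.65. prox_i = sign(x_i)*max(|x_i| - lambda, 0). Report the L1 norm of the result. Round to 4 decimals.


Soft-thresholding with lambda = 2.65:
prox(-8.4764) = sign(-8.4764)*max(|-8.4764| - 2.65, 0) = -5.8264
prox(3.441) = sign(3.441)*max(|3.441| - 2.65, 0) = 0.791
prox(-5.4605) = sign(-5.4605)*max(|-5.4605| - 2.65, 0) = -2.8105
prox(x) = [-5.8264, 0.791, -2.8105]
||prox(x)||_1 = 5.8264 + 0.791 + 2.8105 = 9.4279


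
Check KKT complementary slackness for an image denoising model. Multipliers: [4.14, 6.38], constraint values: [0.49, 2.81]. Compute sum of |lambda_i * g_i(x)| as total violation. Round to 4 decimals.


KKT complementary slackness check:
lambda_1 * g_1 = 4.14 * 0.49 = 2.0286
lambda_2 * g_2 = 6.38 * 2.81 = 17.9278
Total violation = 2.0286 + 17.9278 = 19.9564


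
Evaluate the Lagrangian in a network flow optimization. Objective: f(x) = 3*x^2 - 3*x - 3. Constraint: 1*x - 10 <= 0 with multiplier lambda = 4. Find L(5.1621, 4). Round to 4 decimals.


Step 1: Evaluate f(x).
f(5.1621) = 3*5.1621^2 - 3*5.1621 - 3 = 61.4555
Step 2: Evaluate g(x).
g(5.1621) = 1*5.1621 - 10 = -4.8379
Step 3: Compute Lagrangian.
L = 61.4555 + 4*-4.8379 = 42.1039


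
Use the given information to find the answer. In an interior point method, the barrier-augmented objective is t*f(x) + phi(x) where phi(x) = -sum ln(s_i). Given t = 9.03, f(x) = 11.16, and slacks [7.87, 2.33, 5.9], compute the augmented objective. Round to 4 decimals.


Step 1: Compute log-barrier.
ln values: [2.0631, 0.8459, 1.775]
phi = -(2.0631 + 0.8459 + 1.775) = -4.6839
Step 2: Compute augmented objective.
t*f(x) = 9.03*11.16 = 100.7748
Total = 100.7748 - 4.6839 = 96.0909


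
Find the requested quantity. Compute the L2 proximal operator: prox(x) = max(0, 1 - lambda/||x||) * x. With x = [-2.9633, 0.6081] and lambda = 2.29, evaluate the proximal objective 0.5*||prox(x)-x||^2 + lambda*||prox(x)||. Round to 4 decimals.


Step 1: Compute ||x||.
||x|| = 3.0251
Step 2: Compute scaling factor.
scale = max(0, 1 - 2.29/3.0251) = 0.243
Step 3: prox(x) = [-0.72, 0.1478]
||prox(x)|| = 0.7351
Step 4: Proximal objective.
0.5*||prox-x||^2 = 2.6221
lambda*||prox|| = 1.6834
Total = 4.3053


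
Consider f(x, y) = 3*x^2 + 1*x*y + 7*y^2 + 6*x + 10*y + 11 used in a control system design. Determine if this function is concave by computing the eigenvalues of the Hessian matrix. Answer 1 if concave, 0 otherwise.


The Hessian of f(x,y) = 3*x^2 + 1*x*y + 7*y^2 + 6*x + 10*y + 11 is:
H = [[6, 1], [1, 14]]
Trace = 6 + 14 = 20
Determinant = 6*14 - (1)^2 = 83
Discriminant = (20)^2 - 4*83 = 68.0
Eigenvalues: lambda_1 = 5.8769, lambda_2 = 14.1231
The function is not concave.

0


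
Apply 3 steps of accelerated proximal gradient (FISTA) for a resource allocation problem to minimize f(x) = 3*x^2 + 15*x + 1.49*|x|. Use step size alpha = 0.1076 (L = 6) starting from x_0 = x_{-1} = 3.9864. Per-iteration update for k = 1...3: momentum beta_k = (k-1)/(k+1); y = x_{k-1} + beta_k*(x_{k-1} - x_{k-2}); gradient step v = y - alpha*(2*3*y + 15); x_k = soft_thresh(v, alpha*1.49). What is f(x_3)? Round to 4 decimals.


FISTA on f(x) = 3*x^2 + 15*x + 1.49*|x|
L = 6, alpha = 0.1076
Iteration 1: beta = 0.0, y = 3.9864 + 0.0*(3.9864 - 3.9864) = 3.9864
  grad(y) = 38.9184, v = y - alpha*grad = -0.2012
  prox(v) = soft_thresh(-0.2012, 0.1603) = -0.0409
Iteration 2: beta = 0.3333, y = -0.0409 + 0.3333*(-0.0409 - 3.9864) = -1.3833
  grad(y) = 6.7, v = y - alpha*grad = -2.1043
  prox(v) = soft_thresh(-2.1043, 0.1603) = -1.9439
Iteration 3: beta = 0.5, y = -1.9439 + 0.5*(-1.9439 + 0.0409) = -2.8954
  grad(y) = -2.3727, v = y - alpha*grad = -2.6401
  prox(v) = soft_thresh(-2.6401, 0.1603) = -2.4798
f(x_3) = 3*(-2.4798)^2 + 15*(-2.4798) + 1.49*|-2.4798| = -15.0538


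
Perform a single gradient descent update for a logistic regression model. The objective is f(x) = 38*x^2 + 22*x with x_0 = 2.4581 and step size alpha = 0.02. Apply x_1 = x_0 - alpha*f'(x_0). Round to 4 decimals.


We compute the gradient at x_0 and apply the update.
f'(x) = 76*x + 22
f'(2.4581) = 76*2.4581 + 22 = 208.8156
x_1 = 2.4581 - 0.02*208.8156 = -1.7182


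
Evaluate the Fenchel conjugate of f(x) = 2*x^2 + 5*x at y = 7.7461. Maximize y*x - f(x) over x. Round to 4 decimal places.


f*(y) = sup_x {y*x - a*x^2 - b*x} = sup_x {(y-b)*x - a*x^2}
FOC: (y - b) - 2a*x = 0 => x* = (y - b)/(2a)
x* = (7.7461 - 5)/(2*2) = 0.6865
f*(7.7461) = (y-b)^2/(4a) = (7.7461 - 5)^2/(4*2)
= 7.5411/8 = 0.9426


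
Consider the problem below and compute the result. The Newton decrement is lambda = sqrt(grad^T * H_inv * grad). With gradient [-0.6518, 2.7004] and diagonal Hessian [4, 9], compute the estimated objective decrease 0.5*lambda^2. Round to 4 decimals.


Step 1: H is diagonal, so H^(-1) * g = [-0.163, 0.3].
Step 2: g^T H^(-1) g = sum_i g_i^2 / H_ii
  = (-0.6518)^2/4 + (2.7004)^2/9
  = 0.1062 + 0.8102 = 0.9165
Step 3: Objective decrease = 0.5 * g^T H^(-1) g = 0.4582


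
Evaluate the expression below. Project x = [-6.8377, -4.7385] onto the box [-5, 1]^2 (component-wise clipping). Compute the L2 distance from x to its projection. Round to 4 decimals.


Project each component onto [-5, 1].
clip(-6.8377) = -5.0, clip(-4.7385) = -4.7385
Projection = [-5.0, -4.7385]
Squared diffs: [3.3771, 0.0]
Distance = sqrt(3.3771) = 1.8377


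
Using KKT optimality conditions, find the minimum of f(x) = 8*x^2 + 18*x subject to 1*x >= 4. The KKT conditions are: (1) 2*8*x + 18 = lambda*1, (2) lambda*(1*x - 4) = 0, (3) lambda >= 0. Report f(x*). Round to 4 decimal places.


Step 1: Try lambda = 0 (constraint inactive).
x_unc = -18/(2*8) = -1.125
Check: 1*-1.125 = -1.125 < 4 -- violated!
Step 2: Constraint must be active: 1*x = 4
x* = 4/1 = 4.0
lambda = (2*8*4.0 + 18)/1 = 82.0
Step 3: Compute optimal value.
f(x*) = 8*4.0^2 + 18*4.0 = 200.0


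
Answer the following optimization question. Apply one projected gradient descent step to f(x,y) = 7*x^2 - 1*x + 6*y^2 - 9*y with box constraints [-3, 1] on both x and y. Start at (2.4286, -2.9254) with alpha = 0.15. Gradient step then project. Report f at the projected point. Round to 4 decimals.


Step 1: Compute gradient at (2.4286, -2.9254).
grad_x = 2*7*2.4286 - 1 = 33.0004
grad_y = 2*6*-2.9254 - 9 = -44.1048
Step 2: Gradient step.
x_raw = 2.4286 - 0.15*33.0004 = -2.5215
y_raw = -2.9254 - 0.15*-44.1048 = 3.6903
Step 3: Project onto [-3, 1].
x_proj = clip(-2.5215) = -2.5215
y_proj = clip(3.6903) = 1.0
Step 4: Evaluate f.
f(-2.5215, 1.0) = 44.0258


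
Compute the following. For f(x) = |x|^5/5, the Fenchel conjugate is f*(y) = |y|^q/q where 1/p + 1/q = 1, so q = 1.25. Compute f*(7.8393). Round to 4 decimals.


The conjugate exponent q satisfies 1/p + 1/q = 1.
p = 5, so q = 5/(5 - 1) = 1.25
|y|^q = 7.8393^1.25 = 13.1174
f*(7.8393) = 13.1174 / 1.25 = 10.4939


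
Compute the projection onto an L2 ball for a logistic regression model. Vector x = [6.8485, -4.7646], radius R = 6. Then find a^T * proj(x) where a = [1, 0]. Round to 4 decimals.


Step 1: Compute ||x|| (intermediates to 6 decimals).
||x|| = sqrt(6.8485^2 + (-4.7646)^2) = 8.342863
Step 2: Project.
Since ||x|| > R, scale = R/||x|| = 6/8.342863 = 0.719178, proj(x) = scale * x
proj(x) = [4.925291, -3.426595]
Step 3: Dot product.
a^T * proj(x) = 1*4.925291 + 0*(-3.426595) = 4.9253


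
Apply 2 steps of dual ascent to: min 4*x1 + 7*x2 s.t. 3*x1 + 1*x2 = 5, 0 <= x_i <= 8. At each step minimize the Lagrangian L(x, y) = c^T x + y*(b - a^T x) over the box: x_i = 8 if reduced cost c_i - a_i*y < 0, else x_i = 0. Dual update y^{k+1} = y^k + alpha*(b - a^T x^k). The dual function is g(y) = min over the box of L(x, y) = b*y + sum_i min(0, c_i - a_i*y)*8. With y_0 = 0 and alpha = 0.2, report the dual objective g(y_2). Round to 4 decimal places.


Dual ascent for LP: min 4*x1 + 7*x2, 3*x1 + 1*x2 = 5, 0 <= x_i <= 8
Step 1: y^k = 0.0, reduced costs: (4.0, 7.0)
  x^k = (0.0, 0.0), subgradient = b - a^T x = 5.0
  y^{k+1} = 0.0 + 0.2*5.0 = 1.0
Step 2: y^k = 1.0, reduced costs: (1.0, 6.0)
  x^k = (0.0, 0.0), subgradient = b - a^T x = 5.0
  y^{k+1} = 1.0 + 0.2*5.0 = 2.0
Dual objective at y_2 = 2.0: reduced costs (-2.0, 5.0), box minimizer x = (8.0, 0.0)
g(y_2) = b*y + (c1 - a1*y)*x1 + (c2 - a2*y)*x2 = 5*2.0 + (-2.0)*8.0 + 5.0*0.0 = 10.0 - 16.0 + 0.0 = -6.0


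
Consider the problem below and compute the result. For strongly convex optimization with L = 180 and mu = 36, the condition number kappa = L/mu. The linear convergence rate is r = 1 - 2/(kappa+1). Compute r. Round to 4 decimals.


Step 1: Compute the condition number.
kappa = L/mu = 180/36 = 5.0
Step 2: Compute the convergence rate.
r = 1 - 2/(kappa + 1) = 1 - 2*mu/(L + mu) = (L - mu)/(L + mu) = 144/216 = 0.6667


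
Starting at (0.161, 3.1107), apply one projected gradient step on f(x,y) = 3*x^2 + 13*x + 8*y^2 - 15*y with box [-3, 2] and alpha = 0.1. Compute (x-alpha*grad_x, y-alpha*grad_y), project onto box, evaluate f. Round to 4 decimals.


Step 1: Compute gradient at (0.161, 3.1107).
grad_x = 2*3*0.161 + 13 = 13.966
grad_y = 2*8*3.1107 - 15 = 34.7712
Step 2: Gradient step.
x_raw = 0.161 - 0.1*13.966 = -1.2356
y_raw = 3.1107 - 0.1*34.7712 = -0.3664
Step 3: Project onto [-3, 2].
x_proj = clip(-1.2356) = -1.2356
y_proj = clip(-0.3664) = -0.3664
Step 4: Evaluate f.
f(-1.2356, -0.3664) = -4.9123


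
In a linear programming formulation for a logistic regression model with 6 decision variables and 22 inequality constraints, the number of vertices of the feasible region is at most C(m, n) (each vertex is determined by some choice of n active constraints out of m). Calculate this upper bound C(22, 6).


Each vertex corresponds to some choice of n active constraints out of m, so the number of vertices is at most C(m, n) = m! / (n!(m-n)!).
m = 22, n = 6
Numerator: 22 * 21 * 20 * 19 * 18 * 17
Denominator: 6! = 720
C(22, 6) = 74613


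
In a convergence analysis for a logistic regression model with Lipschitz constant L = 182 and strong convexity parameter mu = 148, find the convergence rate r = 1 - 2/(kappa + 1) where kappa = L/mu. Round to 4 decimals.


Step 1: Compute the condition number.
kappa = L/mu = 182/148 = 1.2297
Step 2: Compute the convergence rate.
r = 1 - 2/(kappa + 1) = 1 - 2*mu/(L + mu) = (L - mu)/(L + mu) = 34/330 = 0.103


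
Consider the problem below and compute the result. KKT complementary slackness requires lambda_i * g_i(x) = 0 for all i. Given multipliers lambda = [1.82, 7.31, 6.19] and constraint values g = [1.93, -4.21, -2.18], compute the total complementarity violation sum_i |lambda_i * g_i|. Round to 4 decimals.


KKT complementary slackness check:
lambda_1 * g_1 = 1.82 * 1.93 = 3.5126
lambda_2 * g_2 = 7.31 * -4.21 = -30.7751
lambda_3 * g_3 = 6.19 * -2.18 = -13.4942
Total violation = 3.5126 + 30.7751 + 13.4942 = 47.7819


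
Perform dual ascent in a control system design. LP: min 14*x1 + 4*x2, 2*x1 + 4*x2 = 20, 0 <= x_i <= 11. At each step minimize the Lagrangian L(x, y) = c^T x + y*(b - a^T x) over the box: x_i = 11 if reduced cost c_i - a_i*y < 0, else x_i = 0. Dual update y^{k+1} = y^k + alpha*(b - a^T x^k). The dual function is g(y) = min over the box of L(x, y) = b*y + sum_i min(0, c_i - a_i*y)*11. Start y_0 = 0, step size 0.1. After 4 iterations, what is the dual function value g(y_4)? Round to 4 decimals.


Dual ascent for LP: min 14*x1 + 4*x2, 2*x1 + 4*x2 = 20, 0 <= x_i <= 11
Step 1: y^k = 0.0, reduced costs: (14.0, 4.0)
  x^k = (0.0, 0.0), subgradient = b - a^T x = 20.0
  y^{k+1} = 0.0 + 0.1*20.0 = 2.0
Step 2: y^k = 2.0, reduced costs: (10.0, -4.0)
  x^k = (0.0, 11.0), subgradient = b - a^T x = -24.0
  y^{k+1} = 2.0 + 0.1*-24.0 = -0.4
Step 3: y^k = -0.4, reduced costs: (14.8, 5.6)
  x^k = (0.0, 0.0), subgradient = b - a^T x = 20.0
  y^{k+1} = -0.4 + 0.1*20.0 = 1.6
Step 4: y^k = 1.6, reduced costs: (10.8, -2.4)
  x^k = (0.0, 11.0), subgradient = b - a^T x = -24.0
  y^{k+1} = 1.6 + 0.1*-24.0 = -0.8
Dual objective at y_4 = -0.8: reduced costs (15.6, 7.2), box minimizer x = (0.0, 0.0)
g(y_4) = b*y + (c1 - a1*y)*x1 + (c2 - a2*y)*x2 = 20*(-0.8) + 15.6*0.0 + 7.2*0.0 = -16.0 + 0.0 + 0.0 = -16.0


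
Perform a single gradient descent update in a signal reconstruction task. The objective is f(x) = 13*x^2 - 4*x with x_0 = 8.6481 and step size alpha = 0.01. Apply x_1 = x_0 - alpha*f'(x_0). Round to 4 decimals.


We compute the gradient at x_0 and apply the update.
f'(x) = 26*x - 4
f'(8.6481) = 26*8.6481 - 4 = 220.8506
x_1 = 8.6481 - 0.01*220.8506 = 6.4396


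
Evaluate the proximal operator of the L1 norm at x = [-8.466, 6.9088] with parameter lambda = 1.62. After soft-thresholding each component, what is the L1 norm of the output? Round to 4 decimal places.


Soft-thresholding with lambda = 1.62:
prox(-8.466) = sign(-8.466)*max(|-8.466| - 1.62, 0) = -6.846
prox(6.9088) = sign(6.9088)*max(|6.9088| - 1.62, 0) = 5.2888
prox(x) = [-6.846, 5.2888]
||prox(x)||_1 = 6.846 + 5.2888 = 12.1348


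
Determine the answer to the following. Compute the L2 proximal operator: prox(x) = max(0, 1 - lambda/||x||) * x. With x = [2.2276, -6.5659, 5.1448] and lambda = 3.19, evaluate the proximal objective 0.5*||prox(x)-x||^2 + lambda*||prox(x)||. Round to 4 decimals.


Step 1: Compute ||x||.
||x|| = 8.6338
Step 2: Compute scaling factor.
scale = max(0, 1 - 3.19/8.6338) = 0.6305
Step 3: prox(x) = [1.4045, -4.1399, 3.2439]
||prox(x)|| = 5.4438
Step 4: Proximal objective.
0.5*||prox-x||^2 = 5.0881
lambda*||prox|| = 17.3657
Total = 22.4537


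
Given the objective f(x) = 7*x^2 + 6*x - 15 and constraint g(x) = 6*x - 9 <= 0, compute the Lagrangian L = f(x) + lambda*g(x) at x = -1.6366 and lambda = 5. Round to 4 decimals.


Step 1: Evaluate f(x).
f(-1.6366) = 7*(-1.6366)^2 + 6*(-1.6366) - 15 = -6.0704
Step 2: Evaluate g(x).
g(-1.6366) = 6*-1.6366 - 9 = -18.8196
Step 3: Compute Lagrangian.
L = -6.0704 + 5*-18.8196 = -100.1684


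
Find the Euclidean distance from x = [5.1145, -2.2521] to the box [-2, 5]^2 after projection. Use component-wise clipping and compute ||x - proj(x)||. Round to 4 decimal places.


Project each component onto [-2, 5].
clip(5.1145) = 5.0, clip(-2.2521) = -2.0
Projection = [5.0, -2.0]
Squared diffs: [0.0131, 0.0636]
Distance = sqrt(0.0767) = 0.2769


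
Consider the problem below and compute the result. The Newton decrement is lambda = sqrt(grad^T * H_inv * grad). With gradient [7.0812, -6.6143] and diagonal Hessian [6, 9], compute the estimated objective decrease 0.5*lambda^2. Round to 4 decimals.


Step 1: H is diagonal, so H^(-1) * g = [1.1802, -0.7349].
Step 2: g^T H^(-1) g = sum_i g_i^2 / H_ii
  = (7.0812)^2/6 + (-6.6143)^2/9
  = 8.3572 + 4.861 = 13.2182
Step 3: Objective decrease = 0.5 * g^T H^(-1) g = 6.6091


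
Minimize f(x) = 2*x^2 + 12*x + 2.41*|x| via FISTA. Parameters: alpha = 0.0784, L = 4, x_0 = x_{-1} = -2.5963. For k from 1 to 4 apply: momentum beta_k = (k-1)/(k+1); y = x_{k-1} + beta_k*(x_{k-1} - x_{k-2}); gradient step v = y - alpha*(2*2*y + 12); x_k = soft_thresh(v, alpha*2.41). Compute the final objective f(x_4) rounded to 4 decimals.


FISTA on f(x) = 2*x^2 + 12*x + 2.41*|x|
L = 4, alpha = 0.0784
Iteration 1: beta = 0.0, y = -2.5963 + 0.0*(-2.5963 + 2.5963) = -2.5963
  grad(y) = 1.6148, v = y - alpha*grad = -2.7229
  prox(v) = soft_thresh(-2.7229, 0.1889) = -2.534
Iteration 2: beta = 0.3333, y = -2.534 + 0.3333*(-2.534 + 2.5963) = -2.5132
  grad(y) = 1.9473, v = y - alpha*grad = -2.6658
  prox(v) = soft_thresh(-2.6658, 0.1889) = -2.4769
Iteration 3: beta = 0.5, y = -2.4769 + 0.5*(-2.4769 + 2.534) = -2.4484
  grad(y) = 2.2065, v = y - alpha*grad = -2.6214
  prox(v) = soft_thresh(-2.6214, 0.1889) = -2.4324
Iteration 4: beta = 0.6, y = -2.4324 + 0.6*(-2.4324 + 2.4769) = -2.4057
  grad(y) = 2.3771, v = y - alpha*grad = -2.5921
  prox(v) = soft_thresh(-2.5921, 0.1889) = -2.4031
f(x_4) = 2*(-2.4031)^2 + 12*(-2.4031) + 2.41*|-2.4031| = -11.4959


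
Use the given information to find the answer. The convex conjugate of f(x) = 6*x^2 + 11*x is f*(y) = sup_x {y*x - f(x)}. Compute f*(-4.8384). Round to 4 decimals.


f*(y) = sup_x {y*x - a*x^2 - b*x} = sup_x {(y-b)*x - a*x^2}
FOC: (y - b) - 2a*x = 0 => x* = (y - b)/(2a)
x* = (-4.8384 - 11)/(2*6) = -1.3199
f*(-4.8384) = (y-b)^2/(4a) = (-4.8384 - 11)^2/(4*6)
= 250.8549/24 = 10.4523


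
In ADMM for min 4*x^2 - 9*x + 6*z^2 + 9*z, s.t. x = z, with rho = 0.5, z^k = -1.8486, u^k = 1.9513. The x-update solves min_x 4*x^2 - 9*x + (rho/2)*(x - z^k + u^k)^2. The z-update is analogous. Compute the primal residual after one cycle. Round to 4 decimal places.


ADMM iteration with rho = 0.5, z^k = -1.8486, u^k = 1.9513
Step 1: x-update.
Minimize 4*x^2 - 9*x + (0.5/2)*(x + 1.8486 + 1.9513)^2
FOC: (2*4 + 0.5)*x = 9 + 0.5*(-1.8486 - 1.9513)
x^{k+1} = 0.8353
Step 2: z-update.
Minimize 6*z^2 + 9*z + (0.5/2)*(0.8353 - z + 1.9513)^2
FOC: (2*6 + 0.5)*z = -9 + 0.5*(0.8353 + 1.9513)
z^{k+1} = -0.6085
Step 3: u-update.
u^{k+1} = 1.9513 + 0.8353 + 0.6085 = 3.3951
Step 4: Primal residual = |0.8353 + 0.6085| = 1.4438


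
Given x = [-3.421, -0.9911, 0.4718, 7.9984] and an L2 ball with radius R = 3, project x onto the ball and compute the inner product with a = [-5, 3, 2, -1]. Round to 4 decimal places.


Step 1: Compute ||x|| (intermediates to 6 decimals).
||x|| = sqrt((-3.421)^2 + (-0.9911)^2 + 0.4718^2 + 7.9984^2) = 8.768268
Step 2: Project.
Since ||x|| > R, scale = R/||x|| = 3/8.768268 = 0.342143, proj(x) = scale * x
proj(x) = [-1.170471, -0.339098, 0.161423, 2.736597]
Step 3: Dot product.
a^T * proj(x) = -5*(-1.170471) + 3*(-0.339098) + 2*0.161423 - 1*2.736597 = 2.4213


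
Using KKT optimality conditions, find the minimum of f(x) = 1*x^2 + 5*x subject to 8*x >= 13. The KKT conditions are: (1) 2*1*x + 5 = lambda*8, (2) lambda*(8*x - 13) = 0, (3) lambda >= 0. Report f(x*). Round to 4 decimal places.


Step 1: Try lambda = 0 (constraint inactive).
x_unc = -5/(2*1) = -2.5
Check: 8*-2.5 = -20.0 < 13 -- violated!
Step 2: Constraint must be active: 8*x = 13
x* = 13/8 = 1.625
lambda = (2*1*1.625 + 5)/8 = 1.0313
Step 3: Compute optimal value.
f(x*) = 1*1.625^2 + 5*1.625 = 10.7656


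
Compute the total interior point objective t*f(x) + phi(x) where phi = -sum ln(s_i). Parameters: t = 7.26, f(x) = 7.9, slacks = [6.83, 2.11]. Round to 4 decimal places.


Step 1: Compute log-barrier.
ln values: [1.9213, 0.7467]
phi = -(1.9213 + 0.7467) = -2.668
Step 2: Compute augmented objective.
t*f(x) = 7.26*7.9 = 57.354
Total = 57.354 - 2.668 = 54.686


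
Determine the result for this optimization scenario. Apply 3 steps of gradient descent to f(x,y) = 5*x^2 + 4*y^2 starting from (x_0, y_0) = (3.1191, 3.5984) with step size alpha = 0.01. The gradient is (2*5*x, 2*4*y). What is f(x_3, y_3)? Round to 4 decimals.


Gradient descent on f(x,y) = 5*x^2 + 4*y^2.
Starting point: (3.1191, 3.5984), alpha = 0.01
Step 1: grad_x = 2*5*3.1191 = 31.191, grad_y = 2*4*3.5984 = 28.7872
  x_1 = 3.1191 - 0.01*31.191 = 2.8072
  y_1 = 3.5984 - 0.01*28.7872 = 3.3105
Step 2: grad_x = 2*5*2.8072 = 28.0719, grad_y = 2*4*3.3105 = 26.4842
  x_2 = 2.8072 - 0.01*28.0719 = 2.5265
  y_2 = 3.3105 - 0.01*26.4842 = 3.0457
Step 3: grad_x = 2*5*2.5265 = 25.2647, grad_y = 2*4*3.0457 = 24.3655
  x_3 = 2.5265 - 0.01*25.2647 = 2.2738
  y_3 = 3.0457 - 0.01*24.3655 = 2.802
f(2.2738, 2.802) = 5*2.2738^2 + 4*2.802^2 = 57.2569


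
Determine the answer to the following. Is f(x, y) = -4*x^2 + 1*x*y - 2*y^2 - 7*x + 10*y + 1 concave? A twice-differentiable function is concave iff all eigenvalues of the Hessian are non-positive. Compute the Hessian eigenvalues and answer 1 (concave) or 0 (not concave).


The Hessian of f(x,y) = -4*x^2 + 1*x*y - 2*y^2 - 7*x + 10*y + 1 is:
H = [[-8, 1], [1, -4]]
Trace = -8 - 4 = -12
Determinant = -8*-4 - (1)^2 = 31
Discriminant = (-12)^2 - 4*31 = 20.0
Eigenvalues: lambda_1 = -8.2361, lambda_2 = -3.7639
The function is concave.

1


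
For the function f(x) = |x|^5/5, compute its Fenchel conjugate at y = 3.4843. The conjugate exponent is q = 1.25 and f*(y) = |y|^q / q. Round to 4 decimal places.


The conjugate exponent q satisfies 1/p + 1/q = 1.
p = 5, so q = 5/(5 - 1) = 1.25
|y|^q = 3.4843^1.25 = 4.7604
f*(3.4843) = 4.7604 / 1.25 = 3.8083


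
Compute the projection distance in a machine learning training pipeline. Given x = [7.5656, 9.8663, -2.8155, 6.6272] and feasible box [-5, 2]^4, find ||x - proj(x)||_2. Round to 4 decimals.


Project each component onto [-5, 2].
clip(7.5656) = 2.0, clip(9.8663) = 2.0, clip(-2.8155) = -2.8155, clip(6.6272) = 2.0
Projection = [2.0, 2.0, -2.8155, 2.0]
Squared diffs: [30.9759, 61.8787, 0.0, 21.411]
Distance = sqrt(114.2656) = 10.6895


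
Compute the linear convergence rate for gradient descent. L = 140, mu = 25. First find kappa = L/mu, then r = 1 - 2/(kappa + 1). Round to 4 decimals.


Step 1: Compute the condition number.
kappa = L/mu = 140/25 = 5.6
Step 2: Compute the convergence rate.
r = 1 - 2/(kappa + 1) = 1 - 2*mu/(L + mu) = (L - mu)/(L + mu) = 115/165 = 0.697


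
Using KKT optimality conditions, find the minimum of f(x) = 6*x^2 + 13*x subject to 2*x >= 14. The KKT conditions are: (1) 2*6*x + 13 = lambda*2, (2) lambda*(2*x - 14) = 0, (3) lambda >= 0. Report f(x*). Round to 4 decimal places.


Step 1: Try lambda = 0 (constraint inactive).
x_unc = -13/(2*6) = -1.0833
Check: 2*-1.0833 = -2.1666 < 14 -- violated!
Step 2: Constraint must be active: 2*x = 14
x* = 14/2 = 7.0
lambda = (2*6*7.0 + 13)/2 = 48.5
Step 3: Compute optimal value.
f(x*) = 6*7.0^2 + 13*7.0 = 385.0


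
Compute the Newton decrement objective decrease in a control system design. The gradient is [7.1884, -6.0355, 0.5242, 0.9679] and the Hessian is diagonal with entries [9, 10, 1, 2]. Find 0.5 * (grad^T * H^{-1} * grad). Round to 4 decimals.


Step 1: H is diagonal, so H^(-1) * g = [0.7987, -0.6036, 0.5242, 0.484].
Step 2: g^T H^(-1) g = sum_i g_i^2 / H_ii
  = (7.1884)^2/9 + (-6.0355)^2/10 + (0.5242)^2/1 + (0.9679)^2/2
  = 5.7415 + 3.6427 + 0.2748 + 0.4684 = 10.1274
Step 3: Objective decrease = 0.5 * g^T H^(-1) g = 5.0637


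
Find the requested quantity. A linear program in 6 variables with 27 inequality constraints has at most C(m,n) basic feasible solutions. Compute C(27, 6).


Each vertex corresponds to some choice of n active constraints out of m, so the number of vertices is at most C(m, n) = m! / (n!(m-n)!).
m = 27, n = 6
Numerator: 27 * 26 * 25 * 24 * 23 * 22
Denominator: 6! = 720
C(27, 6) = 296010


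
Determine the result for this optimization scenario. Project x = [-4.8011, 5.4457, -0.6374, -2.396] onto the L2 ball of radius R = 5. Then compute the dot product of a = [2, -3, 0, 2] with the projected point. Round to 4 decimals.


Step 1: Compute ||x|| (intermediates to 6 decimals).
||x|| = sqrt((-4.8011)^2 + 5.4457^2 + (-0.6374)^2 + (-2.396)^2) = 7.671591
Step 2: Project.
Since ||x|| > R, scale = R/||x|| = 5/7.671591 = 0.651755, proj(x) = scale * x
proj(x) = [-3.129141, 3.549262, -0.415429, -1.561605]
Step 3: Dot product.
a^T * proj(x) = 2*(-3.129141) - 3*3.549262 + 0*(-0.415429) + 2*(-1.561605) = -20.0293


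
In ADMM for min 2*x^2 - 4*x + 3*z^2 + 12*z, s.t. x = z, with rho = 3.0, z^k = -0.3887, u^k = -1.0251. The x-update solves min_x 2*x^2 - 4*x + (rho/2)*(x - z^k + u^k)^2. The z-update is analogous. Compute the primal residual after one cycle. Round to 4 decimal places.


ADMM iteration with rho = 3.0, z^k = -0.3887, u^k = -1.0251
Step 1: x-update.
Minimize 2*x^2 - 4*x + (3.0/2)*(x + 0.3887 - 1.0251)^2
FOC: (2*2 + 3.0)*x = 4 + 3.0*(-0.3887 + 1.0251)
x^{k+1} = 0.8442
Step 2: z-update.
Minimize 3*z^2 + 12*z + (3.0/2)*(0.8442 - z - 1.0251)^2
FOC: (2*3 + 3.0)*z = -12 + 3.0*(0.8442 - 1.0251)
z^{k+1} = -1.3936
Step 3: u-update.
u^{k+1} = -1.0251 + 0.8442 + 1.3936 = 1.2127
Step 4: Primal residual = |0.8442 + 1.3936| = 2.2378


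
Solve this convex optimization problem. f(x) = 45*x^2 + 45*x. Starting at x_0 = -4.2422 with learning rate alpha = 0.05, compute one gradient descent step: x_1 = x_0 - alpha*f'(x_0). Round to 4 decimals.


We compute the gradient at x_0 and apply the update.
f'(x) = 90*x + 45
f'(-4.2422) = 90*-4.2422 + 45 = -336.798
x_1 = -4.2422 - 0.05*-336.798 = 12.5977


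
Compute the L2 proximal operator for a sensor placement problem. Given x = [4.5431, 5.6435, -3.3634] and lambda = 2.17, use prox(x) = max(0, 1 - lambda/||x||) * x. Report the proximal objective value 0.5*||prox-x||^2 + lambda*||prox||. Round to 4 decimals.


Step 1: Compute ||x||.
||x|| = 7.9876
Step 2: Compute scaling factor.
scale = max(0, 1 - 2.17/7.9876) = 0.7283
Step 3: prox(x) = [3.3089, 4.1103, -2.4497]
||prox(x)|| = 5.8176
Step 4: Proximal objective.
0.5*||prox-x||^2 = 2.3545
lambda*||prox|| = 12.6242
Total = 14.9786


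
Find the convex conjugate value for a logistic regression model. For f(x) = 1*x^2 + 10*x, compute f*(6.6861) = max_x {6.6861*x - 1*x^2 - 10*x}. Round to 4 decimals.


f*(y) = sup_x {y*x - a*x^2 - b*x} = sup_x {(y-b)*x - a*x^2}
FOC: (y - b) - 2a*x = 0 => x* = (y - b)/(2a)
x* = (6.6861 - 10)/(2*1) = -1.657
f*(6.6861) = (y-b)^2/(4a) = (6.6861 - 10)^2/(4*1)
= 10.9819/4 = 2.7455


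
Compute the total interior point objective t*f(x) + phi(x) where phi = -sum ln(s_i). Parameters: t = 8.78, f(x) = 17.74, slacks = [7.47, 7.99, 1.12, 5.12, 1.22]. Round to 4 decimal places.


Step 1: Compute log-barrier.
ln values: [2.0109, 2.0782, 0.1133, 1.6332, 0.1989]
phi = -(2.0109 + 2.0782 + 0.1133 + 1.6332 + 0.1989) = -6.0344
Step 2: Compute augmented objective.
t*f(x) = 8.78*17.74 = 155.7572
Total = 155.7572 - 6.0344 = 149.7228


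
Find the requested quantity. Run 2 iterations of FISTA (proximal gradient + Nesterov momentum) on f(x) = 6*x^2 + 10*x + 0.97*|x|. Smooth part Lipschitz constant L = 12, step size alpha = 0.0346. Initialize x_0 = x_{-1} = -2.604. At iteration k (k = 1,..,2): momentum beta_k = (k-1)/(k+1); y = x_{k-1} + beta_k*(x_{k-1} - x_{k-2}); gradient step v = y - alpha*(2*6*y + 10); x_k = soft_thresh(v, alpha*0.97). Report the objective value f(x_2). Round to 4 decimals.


FISTA on f(x) = 6*x^2 + 10*x + 0.97*|x|
L = 12, alpha = 0.0346
Iteration 1: beta = 0.0, y = -2.604 + 0.0*(-2.604 + 2.604) = -2.604
  grad(y) = -21.248, v = y - alpha*grad = -1.8688
  prox(v) = soft_thresh(-1.8688, 0.0336) = -1.8353
Iteration 2: beta = 0.3333, y = -1.8353 + 0.3333*(-1.8353 + 2.604) = -1.579
  grad(y) = -8.9481, v = y - alpha*grad = -1.2694
  prox(v) = soft_thresh(-1.2694, 0.0336) = -1.2358
f(x_2) = 6*(-1.2358)^2 + 10*(-1.2358) + 0.97*|-1.2358| = -1.9958


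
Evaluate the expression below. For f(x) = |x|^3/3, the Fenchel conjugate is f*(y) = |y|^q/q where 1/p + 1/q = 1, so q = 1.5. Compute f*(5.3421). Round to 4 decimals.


The conjugate exponent q satisfies 1/p + 1/q = 1.
p = 3, so q = 3/(3 - 1) = 1.5
|y|^q = 5.3421^1.5 = 12.3472
f*(5.3421) = 12.3472 / 1.5 = 8.2315


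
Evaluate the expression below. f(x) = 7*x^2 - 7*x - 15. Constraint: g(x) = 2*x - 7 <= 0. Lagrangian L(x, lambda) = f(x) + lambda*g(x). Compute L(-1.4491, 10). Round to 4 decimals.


Step 1: Evaluate f(x).
f(-1.4491) = 7*(-1.4491)^2 - 7*(-1.4491) - 15 = 9.8429
Step 2: Evaluate g(x).
g(-1.4491) = 2*-1.4491 - 7 = -9.8982
Step 3: Compute Lagrangian.
L = 9.8429 + 10*-9.8982 = -89.1391


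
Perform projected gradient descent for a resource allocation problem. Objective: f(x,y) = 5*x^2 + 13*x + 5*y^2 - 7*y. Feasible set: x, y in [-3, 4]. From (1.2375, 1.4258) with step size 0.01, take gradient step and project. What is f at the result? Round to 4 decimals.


Step 1: Compute gradient at (1.2375, 1.4258).
grad_x = 2*5*1.2375 + 13 = 25.375
grad_y = 2*5*1.4258 - 7 = 7.258
Step 2: Gradient step.
x_raw = 1.2375 - 0.01*25.375 = 0.9838
y_raw = 1.4258 - 0.01*7.258 = 1.3532
Step 3: Project onto [-3, 4].
x_proj = clip(0.9838) = 0.9838
y_proj = clip(1.3532) = 1.3532
Step 4: Evaluate f.
f(0.9838, 1.3532) = 17.3111


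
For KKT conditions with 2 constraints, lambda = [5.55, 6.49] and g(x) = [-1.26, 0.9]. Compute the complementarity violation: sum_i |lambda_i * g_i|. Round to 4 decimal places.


KKT complementary slackness check:
lambda_1 * g_1 = 5.55 * -1.26 = -6.993
lambda_2 * g_2 = 6.49 * 0.9 = 5.841
Total violation = 6.993 + 5.841 = 12.834


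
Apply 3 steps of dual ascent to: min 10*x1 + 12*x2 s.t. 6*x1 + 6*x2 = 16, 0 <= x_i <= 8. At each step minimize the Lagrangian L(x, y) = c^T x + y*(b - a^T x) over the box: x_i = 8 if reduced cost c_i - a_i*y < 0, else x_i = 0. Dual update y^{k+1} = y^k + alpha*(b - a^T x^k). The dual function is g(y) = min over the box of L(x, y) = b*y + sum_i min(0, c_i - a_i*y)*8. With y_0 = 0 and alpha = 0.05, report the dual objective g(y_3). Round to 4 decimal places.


Dual ascent for LP: min 10*x1 + 12*x2, 6*x1 + 6*x2 = 16, 0 <= x_i <= 8
Step 1: y^k = 0.0, reduced costs: (10.0, 12.0)
  x^k = (0.0, 0.0), subgradient = b - a^T x = 16.0
  y^{k+1} = 0.0 + 0.05*16.0 = 0.8
Step 2: y^k = 0.8, reduced costs: (5.2, 7.2)
  x^k = (0.0, 0.0), subgradient = b - a^T x = 16.0
  y^{k+1} = 0.8 + 0.05*16.0 = 1.6
Step 3: y^k = 1.6, reduced costs: (0.4, 2.4)
  x^k = (0.0, 0.0), subgradient = b - a^T x = 16.0
  y^{k+1} = 1.6 + 0.05*16.0 = 2.4
Dual objective at y_3 = 2.4: reduced costs (-4.4, -2.4), box minimizer x = (8.0, 8.0)
g(y_3) = b*y + (c1 - a1*y)*x1 + (c2 - a2*y)*x2 = 16*2.4 + (-4.4)*8.0 + (-2.4)*8.0 = 38.4 - 35.2 - 19.2 = -16.0
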